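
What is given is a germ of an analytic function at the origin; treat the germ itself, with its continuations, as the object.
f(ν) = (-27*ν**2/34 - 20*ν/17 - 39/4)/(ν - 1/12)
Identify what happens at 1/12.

The denominator factor ν - 1/12 vanishes at 1/12 and appears to the power 1; the numerator there equals -16081/1632, nonzero, and no other factor vanishes.
Hence a pole whose order is the multiplicity, 1.

The point is a pole of order 1.


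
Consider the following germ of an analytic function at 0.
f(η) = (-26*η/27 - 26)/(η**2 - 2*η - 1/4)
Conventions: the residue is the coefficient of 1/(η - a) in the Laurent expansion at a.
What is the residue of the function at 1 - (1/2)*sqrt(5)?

The factor η**2 - 2*η - 1/4 splits as (η - a)(η - a') with a = 1 - (1/2)*sqrt(5), a' = 1 + (1/2)*sqrt(5). At the order-1 pole a set g(η) = (η - a)*f(η) = [-26*η/27 - 26] / (η - a').
Simple pole: residue = g(a) at a = 1 - (1/2)*sqrt(5), which is -13/27 + (728/135)*sqrt(5).

The residue is -13/27 + (728/135)*sqrt(5).


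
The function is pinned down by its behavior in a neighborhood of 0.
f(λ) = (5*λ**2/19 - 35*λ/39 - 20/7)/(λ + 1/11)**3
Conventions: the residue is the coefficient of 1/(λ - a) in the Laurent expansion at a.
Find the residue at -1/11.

At the order-3 pole -1/11 set g(λ) = (λ - (-1/11))^3*f(λ) = 5*λ**2/19 - 35*λ/39 - 20/7.
Order-3 pole: residue = g''(a)/2; g''(-1/11) = 10/19, so the residue is 5/19.

The residue is 5/19.


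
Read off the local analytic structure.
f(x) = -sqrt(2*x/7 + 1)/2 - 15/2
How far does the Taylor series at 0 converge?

The radius of convergence is 7/2.

Branch term (-1/2)*sqrt(1 - x/(-7/2)): its argument vanishes at x = -7/2, a square-root branch point, modulus 7/2.
The radius of convergence is the smallest modulus among the singular points: 7/2.


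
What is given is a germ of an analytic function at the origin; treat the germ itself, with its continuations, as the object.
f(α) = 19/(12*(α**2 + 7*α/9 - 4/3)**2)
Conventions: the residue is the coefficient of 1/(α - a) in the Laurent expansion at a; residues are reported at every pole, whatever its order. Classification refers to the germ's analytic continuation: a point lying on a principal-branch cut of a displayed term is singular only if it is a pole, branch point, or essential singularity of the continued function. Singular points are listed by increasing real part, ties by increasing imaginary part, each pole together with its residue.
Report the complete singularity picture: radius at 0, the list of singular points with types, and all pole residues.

Denominator factor (α**2 + 7*α/9 - 4/3)^2: discriminant 481/81, real irrational roots -7/18 + (1/18)*sqrt(481) and -7/18 - (1/18)*sqrt(481); poles of order 2, moduli -7/18 + (1/18)*sqrt(481) and 7/18 + (1/18)*sqrt(481).
The radius of convergence is the smallest modulus among the singular points: -7/18 + (1/18)*sqrt(481).
The factor α**2 + 7*α/9 - 4/3 splits as (α - a)(α - a') with a = -7/18 - (1/18)*sqrt(481), a' = -7/18 + (1/18)*sqrt(481). At the order-2 pole a set g(α) = (α - a)^2*f(α) = [19/12] / (α - a')^2.
Order-2 pole: residue = g'(a); g'(-7/18 - (1/18)*sqrt(481)) = (4617/462722)*sqrt(481), so the residue is (4617/462722)*sqrt(481).
The factor α**2 + 7*α/9 - 4/3 splits as (α - a)(α - a') with a = -7/18 + (1/18)*sqrt(481), a' = -7/18 - (1/18)*sqrt(481). At the order-2 pole a set g(α) = (α - a)^2*f(α) = [19/12] / (α - a')^2.
Order-2 pole: residue = g'(a); g'(-7/18 + (1/18)*sqrt(481)) = -(4617/462722)*sqrt(481), so the residue is -(4617/462722)*sqrt(481).
List the singular points by increasing real part (a conjugate pair: the negative imaginary part first).

Radius of convergence at 0: -7/18 + (1/18)*sqrt(481).
At -7/18 - (1/18)*sqrt(481): a pole of order 2; residue (4617/462722)*sqrt(481).
At -7/18 + (1/18)*sqrt(481): a pole of order 2; residue -(4617/462722)*sqrt(481).


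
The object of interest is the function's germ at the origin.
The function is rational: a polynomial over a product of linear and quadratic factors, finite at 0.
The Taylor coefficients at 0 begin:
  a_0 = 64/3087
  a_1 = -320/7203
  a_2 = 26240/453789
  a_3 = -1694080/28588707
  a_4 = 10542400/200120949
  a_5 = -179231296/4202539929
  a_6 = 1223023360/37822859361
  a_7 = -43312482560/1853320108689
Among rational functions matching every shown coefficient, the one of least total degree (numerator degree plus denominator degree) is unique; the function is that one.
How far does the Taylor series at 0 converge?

No rational of total degree below 5 reproduces all 8 coefficients; solving the [0/5] Pade equations on them gives f(r) = 12/(7*(r + 7/4)**2*(r + 3)**3), whose expansion matches every shown term.
Denominator factor (r + 3)^3: pole of order 3 at -3, modulus 3.
Denominator factor (r + 7/4)^2: pole of order 2 at -7/4, modulus 7/4.
The radius of convergence is the smallest modulus among the singular points: 7/4.

The radius of convergence is 7/4.


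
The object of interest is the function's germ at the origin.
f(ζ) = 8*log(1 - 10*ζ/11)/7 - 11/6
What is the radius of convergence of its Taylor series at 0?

Branch term (8/7)*log(1 - ζ/(11/10)): its argument vanishes at ζ = 11/10, a logarithmic branch point, modulus 11/10.
The radius of convergence is the smallest modulus among the singular points: 11/10.

The radius of convergence is 11/10.


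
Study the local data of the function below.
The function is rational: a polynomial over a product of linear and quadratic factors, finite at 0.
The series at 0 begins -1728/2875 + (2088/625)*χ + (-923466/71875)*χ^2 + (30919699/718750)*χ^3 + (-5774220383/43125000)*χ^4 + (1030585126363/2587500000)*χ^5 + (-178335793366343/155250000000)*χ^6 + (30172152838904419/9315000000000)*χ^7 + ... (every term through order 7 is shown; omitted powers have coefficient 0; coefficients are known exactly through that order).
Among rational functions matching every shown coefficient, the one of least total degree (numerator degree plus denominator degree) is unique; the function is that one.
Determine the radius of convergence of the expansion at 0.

No rational of total degree below 6 reproduces all 8 coefficients; solving the [2/4] Pade equations on them gives f(χ) = (16*χ**2/25 - 9*χ/10 - 12/23)/((χ + 5/12)**3*(χ + 12)), whose expansion matches every shown term.
Denominator factor (χ + 5/12)^3: pole of order 3 at -5/12, modulus 5/12.
Denominator factor (χ + 12): pole of order 1 at -12, modulus 12.
The radius of convergence is the smallest modulus among the singular points: 5/12.

The radius of convergence is 5/12.


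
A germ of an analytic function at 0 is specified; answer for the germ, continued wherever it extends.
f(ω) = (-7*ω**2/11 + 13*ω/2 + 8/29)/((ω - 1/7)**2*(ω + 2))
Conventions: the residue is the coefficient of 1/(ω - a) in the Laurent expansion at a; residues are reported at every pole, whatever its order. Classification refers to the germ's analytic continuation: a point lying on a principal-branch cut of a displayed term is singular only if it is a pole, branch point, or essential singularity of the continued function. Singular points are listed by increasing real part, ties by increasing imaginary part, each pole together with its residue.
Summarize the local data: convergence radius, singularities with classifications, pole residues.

Radius of convergence at 0: 1/7.
At -2: a pole of order 1; residue -238679/71775.
At 1/7: a pole of order 2; residue 193004/71775.

Denominator factor (ω + 2): pole of order 1 at -2, modulus 2.
Denominator factor (ω - 1/7)^2: pole of order 2 at 1/7, modulus 1/7.
The radius of convergence is the smallest modulus among the singular points: 1/7.
At the order-1 pole -2 set g(ω) = (ω - (-2))*f(ω) = (-7*ω**2/11 + 13*ω/2 + 8/29)/(ω - 1/7)**2.
Simple pole: residue = g(a) at a = -2, which is -238679/71775.
At the order-2 pole 1/7 set g(ω) = (ω - (1/7))^2*f(ω) = (-7*ω**2/11 + 13*ω/2 + 8/29)/(ω + 2).
Order-2 pole: residue = g'(a); g'(1/7) = 193004/71775, so the residue is 193004/71775.
List the singular points by increasing real part (a conjugate pair: the negative imaginary part first).


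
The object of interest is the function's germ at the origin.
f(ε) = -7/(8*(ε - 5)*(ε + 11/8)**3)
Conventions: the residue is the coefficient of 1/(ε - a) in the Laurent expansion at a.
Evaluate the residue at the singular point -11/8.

At the order-3 pole -11/8 set g(ε) = (ε - (-11/8))^3*f(ε) = -7/(8*(ε - 5)).
Order-3 pole: residue = g''(a)/2; g''(-11/8) = 896/132651, so the residue is 448/132651.

The residue is 448/132651.


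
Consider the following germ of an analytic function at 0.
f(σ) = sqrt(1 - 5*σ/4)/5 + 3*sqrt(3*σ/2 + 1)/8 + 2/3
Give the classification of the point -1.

The point is a regular point.

There is no denominator, hence no pole anywhere.
Branch term sqrt(1 - σ/(-2/3)): argument at -1 is -1/2, nonzero, so -1 is not its branch point (a point on a principal cut is still regular for the continued germ).
Branch term sqrt(1 - σ/(4/5)): argument at -1 is 9/4, nonzero, so -1 is not its branch point (a point on a principal cut is still regular for the continued germ).
So the germ continues analytically to -1.


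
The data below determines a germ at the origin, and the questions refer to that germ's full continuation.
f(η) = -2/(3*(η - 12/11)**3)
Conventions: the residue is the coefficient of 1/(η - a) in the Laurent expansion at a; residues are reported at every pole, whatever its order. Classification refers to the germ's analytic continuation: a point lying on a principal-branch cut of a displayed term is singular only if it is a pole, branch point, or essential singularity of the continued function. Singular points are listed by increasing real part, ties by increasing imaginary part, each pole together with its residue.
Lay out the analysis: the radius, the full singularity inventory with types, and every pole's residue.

Denominator factor (η - 12/11)^3: pole of order 3 at 12/11, modulus 12/11.
The radius of convergence is the smallest modulus among the singular points: 12/11.
At the order-3 pole 12/11 set g(η) = (η - (12/11))^3*f(η) = -2/3.
Order-3 pole: residue = g''(a)/2; g''(12/11) = 0, so the residue is 0.

Radius of convergence at 0: 12/11.
At 12/11: a pole of order 3; residue 0.


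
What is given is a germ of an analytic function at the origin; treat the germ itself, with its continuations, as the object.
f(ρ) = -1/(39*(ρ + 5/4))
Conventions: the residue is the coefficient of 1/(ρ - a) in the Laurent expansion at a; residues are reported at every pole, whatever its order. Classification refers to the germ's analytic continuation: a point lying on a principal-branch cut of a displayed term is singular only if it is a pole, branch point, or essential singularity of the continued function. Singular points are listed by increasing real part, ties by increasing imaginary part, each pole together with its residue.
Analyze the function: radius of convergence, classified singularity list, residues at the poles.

Denominator factor (ρ + 5/4): pole of order 1 at -5/4, modulus 5/4.
The radius of convergence is the smallest modulus among the singular points: 5/4.
At the order-1 pole -5/4 set g(ρ) = (ρ - (-5/4))*f(ρ) = -1/39.
Simple pole: residue = g(a) at a = -5/4, which is -1/39.

Radius of convergence at 0: 5/4.
At -5/4: a pole of order 1; residue -1/39.


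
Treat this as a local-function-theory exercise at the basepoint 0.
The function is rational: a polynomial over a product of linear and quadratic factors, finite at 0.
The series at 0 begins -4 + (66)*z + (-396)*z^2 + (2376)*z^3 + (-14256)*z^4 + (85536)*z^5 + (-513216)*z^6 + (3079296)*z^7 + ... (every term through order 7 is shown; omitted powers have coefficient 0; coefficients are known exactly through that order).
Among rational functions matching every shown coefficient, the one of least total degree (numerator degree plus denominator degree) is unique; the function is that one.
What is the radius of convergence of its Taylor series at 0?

No rational of total degree below 2 reproduces all 8 coefficients; solving the [1/1] Pade equations on them gives f(z) = (7*z - 2/3)/(z + 1/6), whose expansion matches every shown term.
Denominator factor (z + 1/6): pole of order 1 at -1/6, modulus 1/6.
The radius of convergence is the smallest modulus among the singular points: 1/6.

The radius of convergence is 1/6.


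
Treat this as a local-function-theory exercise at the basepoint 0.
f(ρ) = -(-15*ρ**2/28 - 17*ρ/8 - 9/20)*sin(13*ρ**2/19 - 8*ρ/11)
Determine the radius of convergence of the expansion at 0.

The radius of convergence is infinite.

The factor -sin(13*ρ**2/19 - 8*ρ/11) is entire and contributes no finite singular point.
The polynomial part has no poles.
No finite singular points: the Taylor series at 0 converges everywhere.


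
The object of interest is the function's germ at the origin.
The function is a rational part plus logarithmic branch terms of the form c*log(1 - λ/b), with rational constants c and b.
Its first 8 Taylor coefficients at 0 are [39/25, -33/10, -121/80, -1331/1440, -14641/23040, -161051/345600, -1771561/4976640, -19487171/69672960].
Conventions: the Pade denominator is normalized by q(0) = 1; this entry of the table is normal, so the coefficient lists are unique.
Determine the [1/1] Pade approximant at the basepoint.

Taylor coefficients needed (read off): a_0 = 39/25, a_1 = -33/10, a_2 = -121/80.
Write the denominator as Q(λ) = 1 + q1*λ. Requiring Q*f - P = O(λ^3) with deg P <= 1 kills the coefficients of λ^2..λ^2 in Q*f:
  λ^2: a_2 + q1*a_1 = 0, i.e. -121/80 + (-33/10)*q1 = 0.
Solving this linear system: q1 = -11/24.
The numerator is Q*f truncated at degree 1: P0 = a_0 = 39/25; P1 = a_1 + q1*a_0 = -803/200.

The Pade approximant has numerator coefficients [39/25, -803/200]; denominator coefficients [1, -11/24].


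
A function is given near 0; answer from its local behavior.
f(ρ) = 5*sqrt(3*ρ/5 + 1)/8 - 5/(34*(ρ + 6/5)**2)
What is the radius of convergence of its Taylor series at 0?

The radius of convergence is 6/5.

Denominator factor (ρ + 6/5)^2: pole of order 2 at -6/5, modulus 6/5.
Branch term (5/8)*sqrt(1 - ρ/(-5/3)): its argument vanishes at ρ = -5/3, a square-root branch point, modulus 5/3.
The radius of convergence is the smallest modulus among the singular points: 6/5.


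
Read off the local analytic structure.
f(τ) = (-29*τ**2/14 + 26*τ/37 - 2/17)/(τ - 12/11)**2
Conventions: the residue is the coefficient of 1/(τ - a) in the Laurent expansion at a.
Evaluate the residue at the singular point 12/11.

The residue is -10874/2849.

At the order-2 pole 12/11 set g(τ) = (τ - (12/11))^2*f(τ) = -29*τ**2/14 + 26*τ/37 - 2/17.
Order-2 pole: residue = g'(a); g'(12/11) = -10874/2849, so the residue is -10874/2849.


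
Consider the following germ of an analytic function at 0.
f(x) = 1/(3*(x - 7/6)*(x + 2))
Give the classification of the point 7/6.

The denominator factor x - 7/6 vanishes at 7/6 and appears to the power 1; the numerator there equals 1/3, nonzero, and no other factor vanishes.
Hence a pole whose order is the multiplicity, 1.

The point is a pole of order 1.


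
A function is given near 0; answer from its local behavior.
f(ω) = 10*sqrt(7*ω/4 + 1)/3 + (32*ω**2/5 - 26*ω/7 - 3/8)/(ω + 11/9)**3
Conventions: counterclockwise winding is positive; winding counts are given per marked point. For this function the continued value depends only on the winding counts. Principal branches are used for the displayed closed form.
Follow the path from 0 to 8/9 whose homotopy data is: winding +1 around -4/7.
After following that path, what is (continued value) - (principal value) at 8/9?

The rational part is single-valued and drops out of the difference; each branch term changes only by its own monodromy.
(10/3)*sqrt(1 - ω/(-4/7)): winding +1 is odd, the square root flips sign, contributing -2*(10/3)*sqrt(1 - (8/9)/(-4/7)) = -2*(10/3)*sqrt(23/9) = -(20/9)*sqrt(23).
Summing the contributions at ω = 8/9 gives -(20/9)*sqrt(23).

Continued minus principal equals -(20/9)*sqrt(23).


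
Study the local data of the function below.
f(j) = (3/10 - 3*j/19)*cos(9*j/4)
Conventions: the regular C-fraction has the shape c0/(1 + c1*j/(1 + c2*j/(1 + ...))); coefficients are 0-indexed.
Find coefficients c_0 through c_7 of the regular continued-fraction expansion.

Taylor coefficients (expand at 0): a_0 = 3/10, a_1 = -3/19, a_2 = -243/320, a_3 = 243/608, a_4 = 6561/20480, a_5 = -6561/38912, a_6 = -177147/3276800, a_7 = 177147/6225920.
c0 = a_0 = 3/10. Peel one level at a time: if S = 1 + c*j/S' with S'(0) = 1, then c is the j-coefficient of S and S' = c*j/(S - 1).
S_1 = c0/f = 1 + (10/19)*j + (32441/11552)*j^2 + ...; c1 = 10/19.
S_2 = c1*j/(S_1 - 1) = 1 + (-32441/6080)*j + (2627721/102400)*j^2 + ...; c2 = -32441/6080.
S_3 = c2*j/(S_2 - 1) = 1 + (1539/320)*j + (-3947535/2076224)*j^2 + ...; c3 = 1539/320.
S_4 = c3*j/(S_3 - 1) = 1 + (12825/32441)*j + (-54496125/1052418481)*j^2 + ...; c4 = 12825/32441.
S_5 = c4*j/(S_4 - 1) = 1 + (80735/616379)*j + (2240367281/18737921600)*j^2 + ...; c5 = 80735/616379.
S_6 = c5*j/(S_5 - 1) = 1 + (-2240367281/2454344000)*j + (5887060151996601/16686438976000000)*j^2 + ...; c6 = -2240367281/2454344000.
S_7 = c6*j/(S_6 - 1) = 1 + (49926699/129176000)*j + ...; c7 = 49926699/129176000.

The regular C-fraction coefficients are [3/10, 10/19, -32441/6080, 1539/320, 12825/32441, 80735/616379, -2240367281/2454344000, 49926699/129176000].


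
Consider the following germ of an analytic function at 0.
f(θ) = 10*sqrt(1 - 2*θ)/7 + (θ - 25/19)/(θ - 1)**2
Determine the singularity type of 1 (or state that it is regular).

The point is a pole of order 2.

The denominator factor θ - 1 vanishes at 1 and appears to the power 2; the numerator there equals -6/19, nonzero, and no other factor vanishes.
The branch terms are analytic at this point.
Hence a pole whose order is the multiplicity, 2.


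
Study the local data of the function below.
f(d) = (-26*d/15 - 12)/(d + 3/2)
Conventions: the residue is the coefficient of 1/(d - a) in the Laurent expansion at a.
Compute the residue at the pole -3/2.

The residue is -47/5.

At the order-1 pole -3/2 set g(d) = (d - (-3/2))*f(d) = -26*d/15 - 12.
Simple pole: residue = g(a) at a = -3/2, which is -47/5.


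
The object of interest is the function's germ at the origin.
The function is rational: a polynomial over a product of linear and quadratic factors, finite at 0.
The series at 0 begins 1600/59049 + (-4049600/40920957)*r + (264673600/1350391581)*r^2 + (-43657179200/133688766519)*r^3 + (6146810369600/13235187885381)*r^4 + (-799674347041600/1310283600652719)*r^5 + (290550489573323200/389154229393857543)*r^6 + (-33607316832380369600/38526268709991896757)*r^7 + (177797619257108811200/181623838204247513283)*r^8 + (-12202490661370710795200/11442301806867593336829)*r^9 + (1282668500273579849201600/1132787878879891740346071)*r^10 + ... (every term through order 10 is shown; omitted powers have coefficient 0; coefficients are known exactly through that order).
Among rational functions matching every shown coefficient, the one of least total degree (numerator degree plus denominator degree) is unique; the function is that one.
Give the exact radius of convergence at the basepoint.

No rational of total degree below 9 reproduces all 11 coefficients; solving the [1/8] Pade equations on them gives f(r) = (11*r/7 - 1)/((r + 9/5)**2*(r**2 - 8*r/11 - 9/4)**3), whose expansion matches every shown term.
Denominator factor (r**2 - 8*r/11 - 9/4)^3: discriminant 1153/121, real irrational roots 4/11 + (1/22)*sqrt(1153) and 4/11 - (1/22)*sqrt(1153); poles of order 3, moduli 4/11 + (1/22)*sqrt(1153) and -4/11 + (1/22)*sqrt(1153).
Denominator factor (r + 9/5)^2: pole of order 2 at -9/5, modulus 9/5.
The radius of convergence is the smallest modulus among the singular points: -4/11 + (1/22)*sqrt(1153).

The radius of convergence is -4/11 + (1/22)*sqrt(1153).


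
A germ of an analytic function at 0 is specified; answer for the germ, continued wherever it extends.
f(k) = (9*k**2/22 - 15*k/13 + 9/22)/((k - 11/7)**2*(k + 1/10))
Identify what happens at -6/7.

Denominator factors: k + 1/10 = -53/70 at k = -6/7; k - 11/7 = -17/7 at k = -6/7 — none vanishes.
So the germ continues analytically to -6/7.

The point is a regular point.


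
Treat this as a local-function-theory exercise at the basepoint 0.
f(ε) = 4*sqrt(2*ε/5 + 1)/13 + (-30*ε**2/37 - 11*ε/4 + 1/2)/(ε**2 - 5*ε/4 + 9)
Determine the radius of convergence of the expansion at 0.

The radius of convergence is 5/2.

Denominator factor (ε**2 - 5*ε/4 + 9): discriminant -551/16, complex-conjugate roots (5/8) + ((1/8)*sqrt(551))*i and (5/8) - ((1/8)*sqrt(551))*i; poles of order 1, moduli 3 and 3.
Branch term (4/13)*sqrt(1 - ε/(-5/2)): its argument vanishes at ε = -5/2, a square-root branch point, modulus 5/2.
The radius of convergence is the smallest modulus among the singular points: 5/2.


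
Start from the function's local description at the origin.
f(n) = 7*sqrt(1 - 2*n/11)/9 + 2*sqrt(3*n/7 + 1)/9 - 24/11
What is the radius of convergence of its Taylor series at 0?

The radius of convergence is 7/3.

Branch term (7/9)*sqrt(1 - n/(11/2)): its argument vanishes at n = 11/2, a square-root branch point, modulus 11/2.
Branch term (2/9)*sqrt(1 - n/(-7/3)): its argument vanishes at n = -7/3, a square-root branch point, modulus 7/3.
The radius of convergence is the smallest modulus among the singular points: 7/3.


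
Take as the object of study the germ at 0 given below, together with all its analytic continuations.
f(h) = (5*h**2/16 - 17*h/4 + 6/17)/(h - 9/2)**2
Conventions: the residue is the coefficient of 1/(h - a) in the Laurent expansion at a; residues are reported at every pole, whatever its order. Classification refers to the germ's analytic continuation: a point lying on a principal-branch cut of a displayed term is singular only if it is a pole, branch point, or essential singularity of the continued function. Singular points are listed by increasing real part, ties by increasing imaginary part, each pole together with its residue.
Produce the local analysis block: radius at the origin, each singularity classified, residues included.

Denominator factor (h - 9/2)^2: pole of order 2 at 9/2, modulus 9/2.
The radius of convergence is the smallest modulus among the singular points: 9/2.
At the order-2 pole 9/2 set g(h) = (h - (9/2))^2*f(h) = 5*h**2/16 - 17*h/4 + 6/17.
Order-2 pole: residue = g'(a); g'(9/2) = -23/16, so the residue is -23/16.

Radius of convergence at 0: 9/2.
At 9/2: a pole of order 2; residue -23/16.


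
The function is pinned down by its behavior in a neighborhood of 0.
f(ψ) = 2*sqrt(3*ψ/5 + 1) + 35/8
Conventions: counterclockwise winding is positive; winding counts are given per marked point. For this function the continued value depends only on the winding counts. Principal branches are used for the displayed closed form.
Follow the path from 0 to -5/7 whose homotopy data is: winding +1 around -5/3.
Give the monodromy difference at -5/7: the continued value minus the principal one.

Continued minus principal equals -(8/7)*sqrt(7).

The rational part is single-valued and drops out of the difference; each branch term changes only by its own monodromy.
(2)*sqrt(1 - ψ/(-5/3)): winding +1 is odd, the square root flips sign, contributing -2*(2)*sqrt(1 - (-5/7)/(-5/3)) = -2*(2)*sqrt(4/7) = -(8/7)*sqrt(7).
Summing the contributions at ψ = -5/7 gives -(8/7)*sqrt(7).


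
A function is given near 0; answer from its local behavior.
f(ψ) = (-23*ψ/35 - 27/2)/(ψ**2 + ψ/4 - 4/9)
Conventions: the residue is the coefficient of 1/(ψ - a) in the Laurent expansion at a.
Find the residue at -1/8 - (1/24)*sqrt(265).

The residue is -23/70 + (11271/18550)*sqrt(265).

The factor ψ**2 + ψ/4 - 4/9 splits as (ψ - a)(ψ - a') with a = -1/8 - (1/24)*sqrt(265), a' = -1/8 + (1/24)*sqrt(265). At the order-1 pole a set g(ψ) = (ψ - a)*f(ψ) = [-23*ψ/35 - 27/2] / (ψ - a').
Simple pole: residue = g(a) at a = -1/8 - (1/24)*sqrt(265), which is -23/70 + (11271/18550)*sqrt(265).


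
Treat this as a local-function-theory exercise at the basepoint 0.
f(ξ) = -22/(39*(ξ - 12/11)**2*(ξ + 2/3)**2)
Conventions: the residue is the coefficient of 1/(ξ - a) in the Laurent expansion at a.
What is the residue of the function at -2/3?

The residue is -131769/634114.

At the order-2 pole -2/3 set g(ξ) = (ξ - (-2/3))^2*f(ξ) = -22/(39*(ξ - 12/11)**2).
Order-2 pole: residue = g'(a); g'(-2/3) = -131769/634114, so the residue is -131769/634114.


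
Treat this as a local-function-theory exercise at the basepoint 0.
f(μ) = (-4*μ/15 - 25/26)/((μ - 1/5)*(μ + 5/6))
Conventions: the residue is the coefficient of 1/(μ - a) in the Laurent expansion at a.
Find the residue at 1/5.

The residue is -1979/2015.

At the order-1 pole 1/5 set g(μ) = (μ - (1/5))*f(μ) = (-4*μ/15 - 25/26)/(μ + 5/6).
Simple pole: residue = g(a) at a = 1/5, which is -1979/2015.


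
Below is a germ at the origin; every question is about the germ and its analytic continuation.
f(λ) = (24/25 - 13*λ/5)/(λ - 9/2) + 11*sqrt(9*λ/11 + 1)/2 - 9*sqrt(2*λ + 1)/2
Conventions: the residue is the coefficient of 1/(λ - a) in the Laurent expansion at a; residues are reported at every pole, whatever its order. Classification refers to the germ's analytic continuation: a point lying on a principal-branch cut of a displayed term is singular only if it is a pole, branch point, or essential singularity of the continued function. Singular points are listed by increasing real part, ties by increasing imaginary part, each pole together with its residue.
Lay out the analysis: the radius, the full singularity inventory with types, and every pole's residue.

Denominator factor (λ - 9/2): pole of order 1 at 9/2, modulus 9/2.
Branch term (11/2)*sqrt(1 - λ/(-11/9)): its argument vanishes at λ = -11/9, a square-root branch point, modulus 11/9.
Branch term (-9/2)*sqrt(1 - λ/(-1/2)): its argument vanishes at λ = -1/2, a square-root branch point, modulus 1/2.
The radius of convergence is the smallest modulus among the singular points: 1/2.
The branch terms are analytic at 9/2 and contribute nothing to the residue; only the rational part matters.
At the order-1 pole 9/2 set g(λ) = (λ - (9/2))*(rational part) = 24/25 - 13*λ/5.
Simple pole: residue = g(a) at a = 9/2, which is -537/50.
List the singular points by increasing real part (a conjugate pair: the negative imaginary part first).

Radius of convergence at 0: 1/2.
At -11/9: an algebraic (square-root) branch point.
At -1/2: an algebraic (square-root) branch point.
At 9/2: a pole of order 1; residue -537/50.


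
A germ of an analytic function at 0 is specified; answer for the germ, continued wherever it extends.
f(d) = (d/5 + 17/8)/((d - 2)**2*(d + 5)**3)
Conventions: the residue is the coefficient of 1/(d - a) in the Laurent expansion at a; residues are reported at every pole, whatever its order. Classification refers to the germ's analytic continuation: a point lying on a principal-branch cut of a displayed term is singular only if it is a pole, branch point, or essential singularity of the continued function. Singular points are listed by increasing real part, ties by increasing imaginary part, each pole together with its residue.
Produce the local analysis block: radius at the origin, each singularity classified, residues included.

Radius of convergence at 0: 2.
At -5: a pole of order 3; residue 247/96040.
At 2: a pole of order 2; residue -247/96040.

Denominator factor (d + 5)^3: pole of order 3 at -5, modulus 5.
Denominator factor (d - 2)^2: pole of order 2 at 2, modulus 2.
The radius of convergence is the smallest modulus among the singular points: 2.
At the order-3 pole -5 set g(d) = (d - (-5))^3*f(d) = (d/5 + 17/8)/(d - 2)**2.
Order-3 pole: residue = g''(a)/2; g''(-5) = 247/48020, so the residue is 247/96040.
At the order-2 pole 2 set g(d) = (d - (2))^2*f(d) = (d/5 + 17/8)/(d + 5)**3.
Order-2 pole: residue = g'(a); g'(2) = -247/96040, so the residue is -247/96040.
List the singular points by increasing real part (a conjugate pair: the negative imaginary part first).


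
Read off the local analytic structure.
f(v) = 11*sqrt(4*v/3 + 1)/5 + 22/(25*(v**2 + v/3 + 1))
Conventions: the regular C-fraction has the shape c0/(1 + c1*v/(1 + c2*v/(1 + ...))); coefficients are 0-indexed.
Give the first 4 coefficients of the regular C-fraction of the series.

Taylor coefficients (expand at 0): a_0 = 77/25, a_1 = 88/75, a_2 = -286/225, a_3 = 22/25.
c0 = a_0 = 77/25. Peel one level at a time: if S = 1 + c*v/S' with S'(0) = 1, then c is the v-coefficient of S and S' = c*v/(S - 1).
S_1 = c0/f = 1 + (-8/21)*v + (82/147)*v^2 + ...; c1 = -8/21.
S_2 = c1*v/(S_1 - 1) = 1 + (41/28)*v + (61/144)*v^2 + ...; c2 = 41/28.
S_3 = c2*v/(S_2 - 1) = 1 + (-427/1476)*v + ...; c3 = -427/1476.

The regular C-fraction coefficients are [77/25, -8/21, 41/28, -427/1476].


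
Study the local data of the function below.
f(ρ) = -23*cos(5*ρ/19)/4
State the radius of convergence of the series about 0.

The factor cos(5*ρ/19) is entire and contributes no finite singular point.
The polynomial part has no poles.
No finite singular points: the Taylor series at 0 converges everywhere.

The radius of convergence is infinite.


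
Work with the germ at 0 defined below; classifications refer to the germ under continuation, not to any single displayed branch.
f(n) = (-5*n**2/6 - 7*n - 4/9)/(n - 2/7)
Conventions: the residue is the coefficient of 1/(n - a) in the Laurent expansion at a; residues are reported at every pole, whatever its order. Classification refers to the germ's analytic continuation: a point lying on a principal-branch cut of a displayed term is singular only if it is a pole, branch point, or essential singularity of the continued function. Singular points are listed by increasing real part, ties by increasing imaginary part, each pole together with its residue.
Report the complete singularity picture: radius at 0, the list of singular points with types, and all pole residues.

Radius of convergence at 0: 2/7.
At 2/7: a pole of order 1; residue -1108/441.

Denominator factor (n - 2/7): pole of order 1 at 2/7, modulus 2/7.
The radius of convergence is the smallest modulus among the singular points: 2/7.
At the order-1 pole 2/7 set g(n) = (n - (2/7))*f(n) = -5*n**2/6 - 7*n - 4/9.
Simple pole: residue = g(a) at a = 2/7, which is -1108/441.


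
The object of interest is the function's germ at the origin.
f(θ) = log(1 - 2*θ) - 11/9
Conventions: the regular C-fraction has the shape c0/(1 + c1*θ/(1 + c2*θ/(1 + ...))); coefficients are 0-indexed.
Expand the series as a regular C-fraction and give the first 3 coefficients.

The regular C-fraction coefficients are [-11/9, -18/11, 7/11].

Taylor coefficients (expand at 0): a_0 = -11/9, a_1 = -2, a_2 = -2.
c0 = a_0 = -11/9. Peel one level at a time: if S = 1 + c*θ/S' with S'(0) = 1, then c is the θ-coefficient of S and S' = c*θ/(S - 1).
S_1 = c0/f = 1 + (-18/11)*θ + (126/121)*θ^2 + ...; c1 = -18/11.
S_2 = c1*θ/(S_1 - 1) = 1 + (7/11)*θ + ...; c2 = 7/11.


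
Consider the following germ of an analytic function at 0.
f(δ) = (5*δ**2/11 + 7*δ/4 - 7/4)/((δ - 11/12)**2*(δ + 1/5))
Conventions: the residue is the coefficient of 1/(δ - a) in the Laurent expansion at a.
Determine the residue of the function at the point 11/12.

At the order-2 pole 11/12 set g(δ) = (δ - (11/12))^2*f(δ) = (5*δ**2/11 + 7*δ/4 - 7/4)/(δ + 1/5).
Order-2 pole: residue = g'(a); g'(11/12) = 9535/4489, so the residue is 9535/4489.

The residue is 9535/4489.


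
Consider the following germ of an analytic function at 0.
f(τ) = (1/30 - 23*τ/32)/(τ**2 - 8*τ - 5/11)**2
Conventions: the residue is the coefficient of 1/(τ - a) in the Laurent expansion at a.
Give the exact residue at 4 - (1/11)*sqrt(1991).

The residue is -(3751/15725280)*sqrt(1991).

The factor τ**2 - 8*τ - 5/11 splits as (τ - a)(τ - a') with a = 4 - (1/11)*sqrt(1991), a' = 4 + (1/11)*sqrt(1991). At the order-2 pole a set g(τ) = (τ - a)^2*f(τ) = [1/30 - 23*τ/32] / (τ - a')^2.
Order-2 pole: residue = g'(a); g'(4 - (1/11)*sqrt(1991)) = -(3751/15725280)*sqrt(1991), so the residue is -(3751/15725280)*sqrt(1991).


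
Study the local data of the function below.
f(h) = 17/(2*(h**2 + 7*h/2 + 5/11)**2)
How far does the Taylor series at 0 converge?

The radius of convergence is 7/4 - (3/44)*sqrt(561).

Denominator factor (h**2 + 7*h/2 + 5/11)^2: discriminant 459/44, real irrational roots -7/4 + (3/44)*sqrt(561) and -7/4 - (3/44)*sqrt(561); poles of order 2, moduli 7/4 - (3/44)*sqrt(561) and 7/4 + (3/44)*sqrt(561).
The radius of convergence is the smallest modulus among the singular points: 7/4 - (3/44)*sqrt(561).


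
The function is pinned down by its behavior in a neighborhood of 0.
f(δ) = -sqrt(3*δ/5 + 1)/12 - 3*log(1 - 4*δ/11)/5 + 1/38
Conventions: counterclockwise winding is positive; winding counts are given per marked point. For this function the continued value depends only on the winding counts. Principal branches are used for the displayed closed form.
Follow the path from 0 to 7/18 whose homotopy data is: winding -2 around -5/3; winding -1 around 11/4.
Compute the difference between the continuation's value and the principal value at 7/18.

The rational part is single-valued and drops out of the difference; each branch term changes only by its own monodromy.
(-1/12)*sqrt(1 - δ/(-5/3)): winding -2 is even, the square root returns to the same sheet, contribution 0.
(-3/5)*log(1 - δ/(11/4)): each positive loop around 11/4 adds 2*pi*i to the log, so winding -1 contributes (-3/5)*(-1)*2*pi*i = (6/5)*pi*i.
Summing the contributions at δ = 7/18 gives (6/5)*pi*i.

Continued minus principal equals (6/5)*pi*i.


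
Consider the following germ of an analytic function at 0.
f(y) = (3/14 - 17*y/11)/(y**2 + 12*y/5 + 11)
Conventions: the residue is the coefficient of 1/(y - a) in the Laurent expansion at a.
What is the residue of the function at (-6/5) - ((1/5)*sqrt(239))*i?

The factor y**2 + 12*y/5 + 11 splits as (y - a)(y - a') with a = (-6/5) - ((1/5)*sqrt(239))*i, a' = (-6/5) + ((1/5)*sqrt(239))*i. At the order-1 pole a set g(y) = (y - a)*f(y) = [3/14 - 17*y/11] / (y - a').
Simple pole: residue = g(a) at a = (-6/5) - ((1/5)*sqrt(239))*i, which is (-17/22) + ((1593/73612)*sqrt(239))*i.

The residue is (-17/22) + ((1593/73612)*sqrt(239))*i.


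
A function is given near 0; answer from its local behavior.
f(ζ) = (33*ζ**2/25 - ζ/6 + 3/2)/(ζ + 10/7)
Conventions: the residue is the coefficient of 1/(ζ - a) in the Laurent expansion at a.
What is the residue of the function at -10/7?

At the order-1 pole -10/7 set g(ζ) = (ζ - (-10/7))*f(ζ) = 33*ζ**2/25 - ζ/6 + 3/2.
Simple pole: residue = g(a) at a = -10/7, which is 1303/294.

The residue is 1303/294.


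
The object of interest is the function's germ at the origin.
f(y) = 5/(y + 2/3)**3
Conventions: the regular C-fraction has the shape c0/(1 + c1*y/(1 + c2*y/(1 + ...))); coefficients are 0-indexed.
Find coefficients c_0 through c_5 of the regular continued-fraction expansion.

The regular C-fraction coefficients are [135/8, 9/2, -3/2, 1, -1/4, 3/4].

Taylor coefficients (expand at 0): a_0 = 135/8, a_1 = -1215/16, a_2 = 3645/16, a_3 = -18225/32, a_4 = 164025/128, a_5 = -688905/256.
c0 = a_0 = 135/8. Peel one level at a time: if S = 1 + c*y/S' with S'(0) = 1, then c is the y-coefficient of S and S' = c*y/(S - 1).
S_1 = c0/f = 1 + (9/2)*y + (27/4)*y^2 + ...; c1 = 9/2.
S_2 = c1*y/(S_1 - 1) = 1 + (-3/2)*y + (3/2)*y^2 + ...; c2 = -3/2.
S_3 = c2*y/(S_2 - 1) = 1 + (1)*y + (1/4)*y^2 + ...; c3 = 1.
S_4 = c3*y/(S_3 - 1) = 1 + (-1/4)*y + (3/16)*y^2 + ...; c4 = -1/4.
S_5 = c4*y/(S_4 - 1) = 1 + (3/4)*y + ...; c5 = 3/4.


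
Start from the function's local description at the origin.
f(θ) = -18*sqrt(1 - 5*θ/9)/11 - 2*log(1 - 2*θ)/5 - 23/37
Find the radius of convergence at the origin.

The radius of convergence is 1/2.

Branch term (-2/5)*log(1 - θ/(1/2)): its argument vanishes at θ = 1/2, a logarithmic branch point, modulus 1/2.
Branch term (-18/11)*sqrt(1 - θ/(9/5)): its argument vanishes at θ = 9/5, a square-root branch point, modulus 9/5.
The radius of convergence is the smallest modulus among the singular points: 1/2.


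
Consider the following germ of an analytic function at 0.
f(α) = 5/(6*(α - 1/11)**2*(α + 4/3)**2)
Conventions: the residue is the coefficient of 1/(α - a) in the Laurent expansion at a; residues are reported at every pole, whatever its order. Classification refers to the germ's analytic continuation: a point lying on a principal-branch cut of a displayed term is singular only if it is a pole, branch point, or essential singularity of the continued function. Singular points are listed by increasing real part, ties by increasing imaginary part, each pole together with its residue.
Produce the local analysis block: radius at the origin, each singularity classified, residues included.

Denominator factor (α + 4/3)^2: pole of order 2 at -4/3, modulus 4/3.
Denominator factor (α - 1/11)^2: pole of order 2 at 1/11, modulus 1/11.
The radius of convergence is the smallest modulus among the singular points: 1/11.
At the order-2 pole -4/3 set g(α) = (α - (-4/3))^2*f(α) = 5/(6*(α - 1/11)**2).
Order-2 pole: residue = g'(a); g'(-4/3) = 59895/103823, so the residue is 59895/103823.
At the order-2 pole 1/11 set g(α) = (α - (1/11))^2*f(α) = 5/(6*(α + 4/3)**2).
Order-2 pole: residue = g'(a); g'(1/11) = -59895/103823, so the residue is -59895/103823.
List the singular points by increasing real part (a conjugate pair: the negative imaginary part first).

Radius of convergence at 0: 1/11.
At -4/3: a pole of order 2; residue 59895/103823.
At 1/11: a pole of order 2; residue -59895/103823.


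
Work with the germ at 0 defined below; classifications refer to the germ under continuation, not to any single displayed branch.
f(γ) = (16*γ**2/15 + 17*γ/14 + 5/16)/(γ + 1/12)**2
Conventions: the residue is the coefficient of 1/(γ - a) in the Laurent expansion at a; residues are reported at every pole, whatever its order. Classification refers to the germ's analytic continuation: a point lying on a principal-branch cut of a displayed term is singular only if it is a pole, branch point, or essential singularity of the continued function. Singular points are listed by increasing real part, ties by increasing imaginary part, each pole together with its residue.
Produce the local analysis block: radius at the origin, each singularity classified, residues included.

Radius of convergence at 0: 1/12.
At -1/12: a pole of order 2; residue 653/630.

Denominator factor (γ + 1/12)^2: pole of order 2 at -1/12, modulus 1/12.
The radius of convergence is the smallest modulus among the singular points: 1/12.
At the order-2 pole -1/12 set g(γ) = (γ - (-1/12))^2*f(γ) = 16*γ**2/15 + 17*γ/14 + 5/16.
Order-2 pole: residue = g'(a); g'(-1/12) = 653/630, so the residue is 653/630.


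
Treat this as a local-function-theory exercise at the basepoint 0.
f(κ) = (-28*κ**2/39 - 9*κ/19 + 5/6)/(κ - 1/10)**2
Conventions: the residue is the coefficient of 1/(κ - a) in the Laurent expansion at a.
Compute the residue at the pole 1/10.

The residue is -2287/3705.

At the order-2 pole 1/10 set g(κ) = (κ - (1/10))^2*f(κ) = -28*κ**2/39 - 9*κ/19 + 5/6.
Order-2 pole: residue = g'(a); g'(1/10) = -2287/3705, so the residue is -2287/3705.


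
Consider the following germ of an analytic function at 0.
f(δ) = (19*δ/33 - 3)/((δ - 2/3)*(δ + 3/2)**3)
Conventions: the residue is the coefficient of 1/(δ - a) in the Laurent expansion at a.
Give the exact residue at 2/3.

At the order-1 pole 2/3 set g(δ) = (δ - (2/3))*f(δ) = (19*δ/33 - 3)/(δ + 3/2)**3.
Simple pole: residue = g(a) at a = 2/3, which is -6216/24167.

The residue is -6216/24167.


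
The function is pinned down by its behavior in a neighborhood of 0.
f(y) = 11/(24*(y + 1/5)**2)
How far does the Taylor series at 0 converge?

Denominator factor (y + 1/5)^2: pole of order 2 at -1/5, modulus 1/5.
The radius of convergence is the smallest modulus among the singular points: 1/5.

The radius of convergence is 1/5.
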